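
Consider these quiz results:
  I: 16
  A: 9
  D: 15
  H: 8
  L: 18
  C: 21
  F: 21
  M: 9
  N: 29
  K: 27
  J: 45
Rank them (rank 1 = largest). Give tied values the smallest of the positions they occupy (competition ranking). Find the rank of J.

1

Sorted (descending): 45, 29, 27, 21, 21, 18, 16, 15, 9, 9, 8
The 2 values of 21 occupy positions 4–5 → each gets rank 4.
The 2 values of 9 occupy positions 9–10 → each gets rank 9.
J has value 45 → rank 1.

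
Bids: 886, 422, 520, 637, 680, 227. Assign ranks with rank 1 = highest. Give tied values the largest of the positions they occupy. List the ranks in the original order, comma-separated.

Sorted (descending): 886, 680, 637, 520, 422, 227
No ties — each value takes its position as its rank.

1, 5, 4, 3, 2, 6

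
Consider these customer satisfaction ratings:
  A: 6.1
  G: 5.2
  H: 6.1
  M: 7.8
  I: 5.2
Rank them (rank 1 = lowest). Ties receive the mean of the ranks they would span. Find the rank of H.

Sorted (ascending): 5.2, 5.2, 6.1, 6.1, 7.8
The 2 values of 5.2 occupy positions 1–2 → average rank (1+2)/2 = 1.5.
The 2 values of 6.1 occupy positions 3–4 → average rank (3+4)/2 = 3.5.
H has value 6.1 → rank 3.5.

3.5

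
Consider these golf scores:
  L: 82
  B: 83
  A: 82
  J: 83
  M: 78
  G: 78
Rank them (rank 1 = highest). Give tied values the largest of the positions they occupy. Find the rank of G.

6

Sorted (descending): 83, 83, 82, 82, 78, 78
The 2 values of 83 occupy positions 1–2 → each gets rank 2.
The 2 values of 82 occupy positions 3–4 → each gets rank 4.
The 2 values of 78 occupy positions 5–6 → each gets rank 6.
G has value 78 → rank 6.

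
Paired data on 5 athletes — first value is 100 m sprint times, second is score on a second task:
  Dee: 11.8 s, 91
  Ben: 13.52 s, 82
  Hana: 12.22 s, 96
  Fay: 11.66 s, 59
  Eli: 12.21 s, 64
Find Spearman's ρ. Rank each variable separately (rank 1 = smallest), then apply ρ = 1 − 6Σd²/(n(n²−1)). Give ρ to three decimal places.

Ranks of variable 1: 2, 5, 4, 1, 3
Ranks of variable 2: 4, 3, 5, 1, 2
d = r₁ − r₂: -2, 2, -1, 0, 1
d²: 4, 4, 1, 0, 1; Σd² = 10
ρ = 1 − 6·10/(5·24) = 1 − 60/120 = 0.500

0.500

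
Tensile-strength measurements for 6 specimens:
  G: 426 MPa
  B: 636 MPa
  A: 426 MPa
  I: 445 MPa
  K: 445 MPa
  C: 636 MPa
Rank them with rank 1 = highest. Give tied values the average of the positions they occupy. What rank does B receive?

Sorted (descending): 636, 636, 445, 445, 426, 426
The 2 values of 636 occupy positions 1–2 → average rank (1+2)/2 = 1.5.
The 2 values of 445 occupy positions 3–4 → average rank (3+4)/2 = 3.5.
The 2 values of 426 occupy positions 5–6 → average rank (5+6)/2 = 5.5.
B has value 636 MPa → rank 1.5.

1.5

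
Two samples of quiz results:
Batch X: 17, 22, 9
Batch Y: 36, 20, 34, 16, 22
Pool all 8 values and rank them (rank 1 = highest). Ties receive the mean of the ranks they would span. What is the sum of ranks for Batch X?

Sorted (descending): 36, 34, 22, 22, 20, 17, 16, 9
The 2 values of 22 occupy positions 3–4 → average rank (3+4)/2 = 3.5.
Batch X values → pooled ranks: 17→6, 22→3.5, 9→8
Rank sum = 6 + 3.5 + 8 = 17.5

17.5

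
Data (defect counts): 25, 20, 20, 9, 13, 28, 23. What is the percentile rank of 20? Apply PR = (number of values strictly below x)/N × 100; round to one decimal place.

28.6

N = 7.
Strictly below 20: 2. Equal to 20: 2.
PR = 2/7 × 100 = 28.6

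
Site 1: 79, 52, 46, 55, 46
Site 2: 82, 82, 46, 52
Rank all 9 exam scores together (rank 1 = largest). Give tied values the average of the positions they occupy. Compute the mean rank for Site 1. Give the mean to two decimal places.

5.70

Sorted (descending): 82, 82, 79, 55, 52, 52, 46, 46, 46
The 2 values of 82 occupy positions 1–2 → average rank (1+2)/2 = 1.5.
The 2 values of 52 occupy positions 5–6 → average rank (5+6)/2 = 5.5.
The 3 values of 46 occupy positions 7–9 → average rank 8.
Site 1 values → pooled ranks: 79→3, 52→5.5, 46→8, 55→4, 46→8
Mean rank = (3 + 5.5 + 8 + 4 + 8) / 5 = 5.70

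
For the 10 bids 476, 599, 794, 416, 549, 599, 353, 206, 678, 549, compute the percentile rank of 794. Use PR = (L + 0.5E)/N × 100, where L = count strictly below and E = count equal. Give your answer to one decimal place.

95.0

N = 10.
Strictly below 794: 9. Equal to 794: 1.
PR = (9 + 0.5·1)/10 × 100 = 95.0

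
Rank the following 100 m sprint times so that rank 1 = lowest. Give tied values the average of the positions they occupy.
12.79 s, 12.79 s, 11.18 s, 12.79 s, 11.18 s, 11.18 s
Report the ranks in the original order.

5, 5, 2, 5, 2, 2

Sorted (ascending): 11.18, 11.18, 11.18, 12.79, 12.79, 12.79
The 3 values of 11.18 occupy positions 1–3 → average rank 2.
The 3 values of 12.79 occupy positions 4–6 → average rank 5.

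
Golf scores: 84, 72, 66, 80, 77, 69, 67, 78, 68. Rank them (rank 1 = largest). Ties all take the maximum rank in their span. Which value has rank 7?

Sorted (descending): 84, 80, 78, 77, 72, 69, 68, 67, 66
No ties — each value takes its position as its rank.
Rank 7 → value 68.

68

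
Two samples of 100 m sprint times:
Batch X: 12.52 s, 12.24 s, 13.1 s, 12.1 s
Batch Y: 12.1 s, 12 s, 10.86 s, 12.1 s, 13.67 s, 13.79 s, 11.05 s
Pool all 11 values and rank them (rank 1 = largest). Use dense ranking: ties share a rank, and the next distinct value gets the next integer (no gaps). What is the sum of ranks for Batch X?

18

Sorted (descending): 13.79, 13.67, 13.1, 12.52, 12.24, 12.1, 12.1, 12.1, 12, 11.05, 10.86
The 3 values of 12.1 share dense rank 6.
Remaining distinct values take the next consecutive integers.
Batch X values → pooled ranks: 12.52→4, 12.24→5, 13.1→3, 12.1→6
Rank sum = 4 + 5 + 3 + 6 = 18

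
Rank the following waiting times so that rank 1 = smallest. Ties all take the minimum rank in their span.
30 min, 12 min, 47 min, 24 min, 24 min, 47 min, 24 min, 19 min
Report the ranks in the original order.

6, 1, 7, 3, 3, 7, 3, 2

Sorted (ascending): 12, 19, 24, 24, 24, 30, 47, 47
The 3 values of 24 occupy positions 3–5 → each gets rank 3.
The 2 values of 47 occupy positions 7–8 → each gets rank 7.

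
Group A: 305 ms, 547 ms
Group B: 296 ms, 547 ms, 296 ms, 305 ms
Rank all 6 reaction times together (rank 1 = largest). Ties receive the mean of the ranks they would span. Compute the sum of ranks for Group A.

Sorted (descending): 547, 547, 305, 305, 296, 296
The 2 values of 547 occupy positions 1–2 → average rank (1+2)/2 = 1.5.
The 2 values of 305 occupy positions 3–4 → average rank (3+4)/2 = 3.5.
The 2 values of 296 occupy positions 5–6 → average rank (5+6)/2 = 5.5.
Group A values → pooled ranks: 305→3.5, 547→1.5
Rank sum = 3.5 + 1.5 = 5

5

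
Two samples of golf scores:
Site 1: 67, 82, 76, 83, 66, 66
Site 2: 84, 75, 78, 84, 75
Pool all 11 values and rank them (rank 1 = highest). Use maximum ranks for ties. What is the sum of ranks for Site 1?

Sorted (descending): 84, 84, 83, 82, 78, 76, 75, 75, 67, 66, 66
The 2 values of 84 occupy positions 1–2 → each gets rank 2.
The 2 values of 75 occupy positions 7–8 → each gets rank 8.
The 2 values of 66 occupy positions 10–11 → each gets rank 11.
Site 1 values → pooled ranks: 67→9, 82→4, 76→6, 83→3, 66→11, 66→11
Rank sum = 9 + 4 + 6 + 3 + 11 + 11 = 44

44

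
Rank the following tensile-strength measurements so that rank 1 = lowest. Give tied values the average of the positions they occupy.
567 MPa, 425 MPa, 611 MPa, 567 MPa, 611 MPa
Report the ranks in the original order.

Sorted (ascending): 425, 567, 567, 611, 611
The 2 values of 567 occupy positions 2–3 → average rank (2+3)/2 = 2.5.
The 2 values of 611 occupy positions 4–5 → average rank (4+5)/2 = 4.5.

2.5, 1, 4.5, 2.5, 4.5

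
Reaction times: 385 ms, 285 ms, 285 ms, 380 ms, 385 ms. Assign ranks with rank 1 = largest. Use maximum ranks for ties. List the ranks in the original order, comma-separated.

Sorted (descending): 385, 385, 380, 285, 285
The 2 values of 385 occupy positions 1–2 → each gets rank 2.
The 2 values of 285 occupy positions 4–5 → each gets rank 5.

2, 5, 5, 3, 2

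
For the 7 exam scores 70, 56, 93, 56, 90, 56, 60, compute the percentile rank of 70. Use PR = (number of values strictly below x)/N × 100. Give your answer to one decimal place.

57.1

N = 7.
Strictly below 70: 4. Equal to 70: 1.
PR = 4/7 × 100 = 57.1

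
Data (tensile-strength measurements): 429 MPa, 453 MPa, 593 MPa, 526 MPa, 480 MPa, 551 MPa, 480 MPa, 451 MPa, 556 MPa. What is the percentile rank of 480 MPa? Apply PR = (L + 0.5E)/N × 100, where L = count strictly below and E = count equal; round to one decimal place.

N = 9.
Strictly below 480: 3. Equal to 480: 2.
PR = (3 + 0.5·2)/9 × 100 = 44.4

44.4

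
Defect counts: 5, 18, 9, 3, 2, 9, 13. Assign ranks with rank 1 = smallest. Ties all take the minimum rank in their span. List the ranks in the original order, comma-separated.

3, 7, 4, 2, 1, 4, 6

Sorted (ascending): 2, 3, 5, 9, 9, 13, 18
The 2 values of 9 occupy positions 4–5 → each gets rank 4.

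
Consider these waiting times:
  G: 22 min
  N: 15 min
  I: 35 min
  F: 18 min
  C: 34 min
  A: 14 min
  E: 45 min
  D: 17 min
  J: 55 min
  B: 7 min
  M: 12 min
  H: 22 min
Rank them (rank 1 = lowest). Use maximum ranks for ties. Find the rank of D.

Sorted (ascending): 7, 12, 14, 15, 17, 18, 22, 22, 34, 35, 45, 55
The 2 values of 22 occupy positions 7–8 → each gets rank 8.
D has value 17 min → rank 5.

5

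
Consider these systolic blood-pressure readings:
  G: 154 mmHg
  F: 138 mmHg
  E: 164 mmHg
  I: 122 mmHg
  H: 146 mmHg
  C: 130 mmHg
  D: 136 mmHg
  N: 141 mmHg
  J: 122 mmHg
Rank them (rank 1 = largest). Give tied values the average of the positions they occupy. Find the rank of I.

8.5

Sorted (descending): 164, 154, 146, 141, 138, 136, 130, 122, 122
The 2 values of 122 occupy positions 8–9 → average rank (8+9)/2 = 8.5.
I has value 122 mmHg → rank 8.5.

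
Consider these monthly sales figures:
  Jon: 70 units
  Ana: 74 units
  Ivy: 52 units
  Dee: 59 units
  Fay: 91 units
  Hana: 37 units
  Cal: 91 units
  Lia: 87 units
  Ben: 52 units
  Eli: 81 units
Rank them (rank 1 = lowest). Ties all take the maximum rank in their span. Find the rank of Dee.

4

Sorted (ascending): 37, 52, 52, 59, 70, 74, 81, 87, 91, 91
The 2 values of 52 occupy positions 2–3 → each gets rank 3.
The 2 values of 91 occupy positions 9–10 → each gets rank 10.
Dee has value 59 units → rank 4.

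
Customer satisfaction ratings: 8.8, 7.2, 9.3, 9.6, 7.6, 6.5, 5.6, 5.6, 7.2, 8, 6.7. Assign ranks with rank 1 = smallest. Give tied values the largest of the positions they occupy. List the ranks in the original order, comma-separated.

Sorted (ascending): 5.6, 5.6, 6.5, 6.7, 7.2, 7.2, 7.6, 8, 8.8, 9.3, 9.6
The 2 values of 5.6 occupy positions 1–2 → each gets rank 2.
The 2 values of 7.2 occupy positions 5–6 → each gets rank 6.

9, 6, 10, 11, 7, 3, 2, 2, 6, 8, 4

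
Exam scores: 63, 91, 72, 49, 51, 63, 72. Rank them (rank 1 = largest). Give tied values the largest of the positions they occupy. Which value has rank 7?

49

Sorted (descending): 91, 72, 72, 63, 63, 51, 49
The 2 values of 72 occupy positions 2–3 → each gets rank 3.
The 2 values of 63 occupy positions 4–5 → each gets rank 5.
Rank 7 → value 49.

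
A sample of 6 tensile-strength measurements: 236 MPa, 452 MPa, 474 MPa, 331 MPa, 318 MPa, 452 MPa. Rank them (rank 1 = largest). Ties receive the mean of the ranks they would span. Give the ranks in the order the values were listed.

Sorted (descending): 474, 452, 452, 331, 318, 236
The 2 values of 452 occupy positions 2–3 → average rank (2+3)/2 = 2.5.

6, 2.5, 1, 4, 5, 2.5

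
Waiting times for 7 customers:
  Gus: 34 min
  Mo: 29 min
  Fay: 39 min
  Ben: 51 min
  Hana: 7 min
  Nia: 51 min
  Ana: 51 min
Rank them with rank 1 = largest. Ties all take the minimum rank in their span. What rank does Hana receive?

Sorted (descending): 51, 51, 51, 39, 34, 29, 7
The 3 values of 51 occupy positions 1–3 → each gets rank 1.
Hana has value 7 min → rank 7.

7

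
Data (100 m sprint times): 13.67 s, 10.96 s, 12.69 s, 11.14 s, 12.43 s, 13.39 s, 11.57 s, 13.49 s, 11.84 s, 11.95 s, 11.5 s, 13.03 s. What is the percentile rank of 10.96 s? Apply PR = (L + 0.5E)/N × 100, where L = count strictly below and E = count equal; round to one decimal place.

4.2

N = 12.
Strictly below 10.96: 0. Equal to 10.96: 1.
PR = (0 + 0.5·1)/12 × 100 = 4.2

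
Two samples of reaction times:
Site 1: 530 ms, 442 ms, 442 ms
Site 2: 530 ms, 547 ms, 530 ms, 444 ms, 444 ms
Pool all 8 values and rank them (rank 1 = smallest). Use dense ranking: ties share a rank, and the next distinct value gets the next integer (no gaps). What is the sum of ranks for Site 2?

Sorted (ascending): 442, 442, 444, 444, 530, 530, 530, 547
The 2 values of 442 share dense rank 1.
The 2 values of 444 share dense rank 2.
The 3 values of 530 share dense rank 3.
Remaining distinct values take the next consecutive integers.
Site 2 values → pooled ranks: 530→3, 547→4, 530→3, 444→2, 444→2
Rank sum = 3 + 4 + 3 + 2 + 2 = 14

14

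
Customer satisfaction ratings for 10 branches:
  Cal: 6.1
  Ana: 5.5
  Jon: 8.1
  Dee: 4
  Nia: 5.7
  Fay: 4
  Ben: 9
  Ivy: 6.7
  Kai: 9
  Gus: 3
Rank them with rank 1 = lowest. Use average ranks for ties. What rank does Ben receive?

9.5

Sorted (ascending): 3, 4, 4, 5.5, 5.7, 6.1, 6.7, 8.1, 9, 9
The 2 values of 4 occupy positions 2–3 → average rank (2+3)/2 = 2.5.
The 2 values of 9 occupy positions 9–10 → average rank (9+10)/2 = 9.5.
Ben has value 9 → rank 9.5.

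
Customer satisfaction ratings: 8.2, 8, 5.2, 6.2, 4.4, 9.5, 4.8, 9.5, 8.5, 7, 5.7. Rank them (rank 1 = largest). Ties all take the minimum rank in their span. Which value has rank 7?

Sorted (descending): 9.5, 9.5, 8.5, 8.2, 8, 7, 6.2, 5.7, 5.2, 4.8, 4.4
The 2 values of 9.5 occupy positions 1–2 → each gets rank 1.
Rank 7 → value 6.2.

6.2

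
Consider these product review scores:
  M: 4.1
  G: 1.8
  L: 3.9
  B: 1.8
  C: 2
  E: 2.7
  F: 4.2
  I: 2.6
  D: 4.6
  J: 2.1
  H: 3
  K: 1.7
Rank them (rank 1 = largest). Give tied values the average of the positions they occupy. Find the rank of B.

Sorted (descending): 4.6, 4.2, 4.1, 3.9, 3, 2.7, 2.6, 2.1, 2, 1.8, 1.8, 1.7
The 2 values of 1.8 occupy positions 10–11 → average rank (10+11)/2 = 10.5.
B has value 1.8 → rank 10.5.

10.5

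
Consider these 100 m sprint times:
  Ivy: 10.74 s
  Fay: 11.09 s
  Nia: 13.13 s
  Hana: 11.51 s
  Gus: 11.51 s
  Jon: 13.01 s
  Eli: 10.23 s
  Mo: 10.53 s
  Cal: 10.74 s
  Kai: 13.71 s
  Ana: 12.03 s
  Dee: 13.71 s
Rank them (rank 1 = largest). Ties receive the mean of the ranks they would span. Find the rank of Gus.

Sorted (descending): 13.71, 13.71, 13.13, 13.01, 12.03, 11.51, 11.51, 11.09, 10.74, 10.74, 10.53, 10.23
The 2 values of 13.71 occupy positions 1–2 → average rank (1+2)/2 = 1.5.
The 2 values of 11.51 occupy positions 6–7 → average rank (6+7)/2 = 6.5.
The 2 values of 10.74 occupy positions 9–10 → average rank (9+10)/2 = 9.5.
Gus has value 11.51 s → rank 6.5.

6.5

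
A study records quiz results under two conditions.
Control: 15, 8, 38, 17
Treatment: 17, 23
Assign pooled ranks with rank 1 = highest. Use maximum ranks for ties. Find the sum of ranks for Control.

16

Sorted (descending): 38, 23, 17, 17, 15, 8
The 2 values of 17 occupy positions 3–4 → each gets rank 4.
Control values → pooled ranks: 15→5, 8→6, 38→1, 17→4
Rank sum = 5 + 6 + 1 + 4 = 16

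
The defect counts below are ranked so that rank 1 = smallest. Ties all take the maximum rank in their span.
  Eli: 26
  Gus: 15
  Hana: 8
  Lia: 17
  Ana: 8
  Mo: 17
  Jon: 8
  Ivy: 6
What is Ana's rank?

4

Sorted (ascending): 6, 8, 8, 8, 15, 17, 17, 26
The 3 values of 8 occupy positions 2–4 → each gets rank 4.
The 2 values of 17 occupy positions 6–7 → each gets rank 7.
Ana has value 8 → rank 4.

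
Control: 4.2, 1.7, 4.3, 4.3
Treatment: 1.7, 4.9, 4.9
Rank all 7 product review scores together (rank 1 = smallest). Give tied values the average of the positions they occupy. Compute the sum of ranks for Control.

Sorted (ascending): 1.7, 1.7, 4.2, 4.3, 4.3, 4.9, 4.9
The 2 values of 1.7 occupy positions 1–2 → average rank (1+2)/2 = 1.5.
The 2 values of 4.3 occupy positions 4–5 → average rank (4+5)/2 = 4.5.
The 2 values of 4.9 occupy positions 6–7 → average rank (6+7)/2 = 6.5.
Control values → pooled ranks: 4.2→3, 1.7→1.5, 4.3→4.5, 4.3→4.5
Rank sum = 3 + 1.5 + 4.5 + 4.5 = 13.5

13.5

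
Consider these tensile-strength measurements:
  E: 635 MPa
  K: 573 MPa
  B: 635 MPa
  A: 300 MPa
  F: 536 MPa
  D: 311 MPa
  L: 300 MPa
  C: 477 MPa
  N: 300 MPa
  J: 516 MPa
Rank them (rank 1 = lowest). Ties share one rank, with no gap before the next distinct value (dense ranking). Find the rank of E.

Sorted (ascending): 300, 300, 300, 311, 477, 516, 536, 573, 635, 635
The 3 values of 300 share dense rank 1.
The 2 values of 635 share dense rank 7.
Remaining distinct values take the next consecutive integers.
E has value 635 MPa → rank 7.

7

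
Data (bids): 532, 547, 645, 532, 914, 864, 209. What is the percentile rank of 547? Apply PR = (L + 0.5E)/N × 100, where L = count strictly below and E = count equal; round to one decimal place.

50.0

N = 7.
Strictly below 547: 3. Equal to 547: 1.
PR = (3 + 0.5·1)/7 × 100 = 50.0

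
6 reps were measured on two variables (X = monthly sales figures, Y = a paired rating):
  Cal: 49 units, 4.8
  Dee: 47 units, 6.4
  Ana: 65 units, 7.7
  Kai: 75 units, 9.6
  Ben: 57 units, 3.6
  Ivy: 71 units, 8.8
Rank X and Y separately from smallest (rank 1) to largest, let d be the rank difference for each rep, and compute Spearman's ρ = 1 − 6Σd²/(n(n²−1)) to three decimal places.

0.771

Ranks of variable 1: 2, 1, 4, 6, 3, 5
Ranks of variable 2: 2, 3, 4, 6, 1, 5
d = r₁ − r₂: 0, -2, 0, 0, 2, 0
d²: 0, 4, 0, 0, 4, 0; Σd² = 8
ρ = 1 − 6·8/(6·35) = 1 − 48/210 = 0.771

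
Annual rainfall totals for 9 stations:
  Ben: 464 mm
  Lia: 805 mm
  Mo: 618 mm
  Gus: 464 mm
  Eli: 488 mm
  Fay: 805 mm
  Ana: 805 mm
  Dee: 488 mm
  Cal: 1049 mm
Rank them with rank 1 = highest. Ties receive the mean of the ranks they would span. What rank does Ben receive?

Sorted (descending): 1049, 805, 805, 805, 618, 488, 488, 464, 464
The 3 values of 805 occupy positions 2–4 → average rank 3.
The 2 values of 488 occupy positions 6–7 → average rank (6+7)/2 = 6.5.
The 2 values of 464 occupy positions 8–9 → average rank (8+9)/2 = 8.5.
Ben has value 464 mm → rank 8.5.

8.5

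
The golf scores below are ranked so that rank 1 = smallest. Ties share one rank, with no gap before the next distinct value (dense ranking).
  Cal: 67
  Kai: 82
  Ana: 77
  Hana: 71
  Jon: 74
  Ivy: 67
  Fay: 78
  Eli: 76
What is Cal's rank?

1

Sorted (ascending): 67, 67, 71, 74, 76, 77, 78, 82
The 2 values of 67 share dense rank 1.
Remaining distinct values take the next consecutive integers.
Cal has value 67 → rank 1.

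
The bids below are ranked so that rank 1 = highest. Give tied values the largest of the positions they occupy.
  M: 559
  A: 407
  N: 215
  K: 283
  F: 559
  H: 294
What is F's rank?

Sorted (descending): 559, 559, 407, 294, 283, 215
The 2 values of 559 occupy positions 1–2 → each gets rank 2.
F has value 559 → rank 2.

2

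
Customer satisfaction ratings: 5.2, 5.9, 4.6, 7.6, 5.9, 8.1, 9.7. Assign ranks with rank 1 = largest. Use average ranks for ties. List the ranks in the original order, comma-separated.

Sorted (descending): 9.7, 8.1, 7.6, 5.9, 5.9, 5.2, 4.6
The 2 values of 5.9 occupy positions 4–5 → average rank (4+5)/2 = 4.5.

6, 4.5, 7, 3, 4.5, 2, 1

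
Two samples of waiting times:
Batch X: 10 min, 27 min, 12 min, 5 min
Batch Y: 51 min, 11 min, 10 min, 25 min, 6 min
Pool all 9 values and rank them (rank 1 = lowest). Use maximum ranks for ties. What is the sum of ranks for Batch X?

19

Sorted (ascending): 5, 6, 10, 10, 11, 12, 25, 27, 51
The 2 values of 10 occupy positions 3–4 → each gets rank 4.
Batch X values → pooled ranks: 10→4, 27→8, 12→6, 5→1
Rank sum = 4 + 8 + 6 + 1 = 19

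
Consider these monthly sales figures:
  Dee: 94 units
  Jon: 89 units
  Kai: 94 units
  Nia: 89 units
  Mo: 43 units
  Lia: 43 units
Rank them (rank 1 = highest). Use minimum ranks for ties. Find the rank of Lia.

Sorted (descending): 94, 94, 89, 89, 43, 43
The 2 values of 94 occupy positions 1–2 → each gets rank 1.
The 2 values of 89 occupy positions 3–4 → each gets rank 3.
The 2 values of 43 occupy positions 5–6 → each gets rank 5.
Lia has value 43 units → rank 5.

5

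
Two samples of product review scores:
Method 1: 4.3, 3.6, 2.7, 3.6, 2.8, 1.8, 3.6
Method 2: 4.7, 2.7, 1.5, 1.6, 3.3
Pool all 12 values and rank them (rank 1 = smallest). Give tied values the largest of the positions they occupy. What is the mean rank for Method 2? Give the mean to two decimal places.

5.40

Sorted (ascending): 1.5, 1.6, 1.8, 2.7, 2.7, 2.8, 3.3, 3.6, 3.6, 3.6, 4.3, 4.7
The 2 values of 2.7 occupy positions 4–5 → each gets rank 5.
The 3 values of 3.6 occupy positions 8–10 → each gets rank 10.
Method 2 values → pooled ranks: 4.7→12, 2.7→5, 1.5→1, 1.6→2, 3.3→7
Mean rank = (12 + 5 + 1 + 2 + 7) / 5 = 5.40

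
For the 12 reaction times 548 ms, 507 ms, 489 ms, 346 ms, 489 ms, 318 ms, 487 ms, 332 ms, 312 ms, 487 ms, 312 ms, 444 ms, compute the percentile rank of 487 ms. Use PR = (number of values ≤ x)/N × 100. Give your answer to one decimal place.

N = 12.
Strictly below 487: 6. Equal to 487: 2.
PR = 8/12 × 100 = 66.7

66.7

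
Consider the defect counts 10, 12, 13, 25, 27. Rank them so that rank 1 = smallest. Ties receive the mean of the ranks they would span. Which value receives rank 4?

Sorted (ascending): 10, 12, 13, 25, 27
No ties — each value takes its position as its rank.
Rank 4 → value 25.

25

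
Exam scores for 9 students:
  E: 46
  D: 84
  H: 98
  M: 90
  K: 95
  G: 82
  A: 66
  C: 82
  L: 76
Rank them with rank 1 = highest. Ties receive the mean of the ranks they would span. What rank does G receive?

Sorted (descending): 98, 95, 90, 84, 82, 82, 76, 66, 46
The 2 values of 82 occupy positions 5–6 → average rank (5+6)/2 = 5.5.
G has value 82 → rank 5.5.

5.5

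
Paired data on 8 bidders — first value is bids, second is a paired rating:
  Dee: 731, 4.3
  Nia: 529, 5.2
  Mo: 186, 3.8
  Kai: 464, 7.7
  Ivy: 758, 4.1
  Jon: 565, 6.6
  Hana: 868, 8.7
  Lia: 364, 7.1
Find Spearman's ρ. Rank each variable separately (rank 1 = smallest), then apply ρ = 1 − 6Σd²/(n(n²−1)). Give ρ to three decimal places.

0.214

Ranks of variable 1: 6, 4, 1, 3, 7, 5, 8, 2
Ranks of variable 2: 3, 4, 1, 7, 2, 5, 8, 6
d = r₁ − r₂: 3, 0, 0, -4, 5, 0, 0, -4
d²: 9, 0, 0, 16, 25, 0, 0, 16; Σd² = 66
ρ = 1 − 6·66/(8·63) = 1 − 396/504 = 0.214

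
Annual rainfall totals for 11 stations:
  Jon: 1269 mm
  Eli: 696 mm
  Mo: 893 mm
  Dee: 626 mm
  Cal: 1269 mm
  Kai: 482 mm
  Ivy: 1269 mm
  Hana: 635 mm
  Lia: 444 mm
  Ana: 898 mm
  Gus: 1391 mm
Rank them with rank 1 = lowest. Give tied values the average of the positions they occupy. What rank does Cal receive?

9

Sorted (ascending): 444, 482, 626, 635, 696, 893, 898, 1269, 1269, 1269, 1391
The 3 values of 1269 occupy positions 8–10 → average rank 9.
Cal has value 1269 mm → rank 9.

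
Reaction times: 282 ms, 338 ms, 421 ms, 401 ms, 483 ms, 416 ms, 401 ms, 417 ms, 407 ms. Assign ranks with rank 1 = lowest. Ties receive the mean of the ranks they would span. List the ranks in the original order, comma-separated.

1, 2, 8, 3.5, 9, 6, 3.5, 7, 5

Sorted (ascending): 282, 338, 401, 401, 407, 416, 417, 421, 483
The 2 values of 401 occupy positions 3–4 → average rank (3+4)/2 = 3.5.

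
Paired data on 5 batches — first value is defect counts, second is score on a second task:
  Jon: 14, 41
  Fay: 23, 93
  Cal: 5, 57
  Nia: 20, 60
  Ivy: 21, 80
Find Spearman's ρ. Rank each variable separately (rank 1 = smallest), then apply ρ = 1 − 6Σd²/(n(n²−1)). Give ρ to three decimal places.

Ranks of variable 1: 2, 5, 1, 3, 4
Ranks of variable 2: 1, 5, 2, 3, 4
d = r₁ − r₂: 1, 0, -1, 0, 0
d²: 1, 0, 1, 0, 0; Σd² = 2
ρ = 1 − 6·2/(5·24) = 1 − 12/120 = 0.900

0.900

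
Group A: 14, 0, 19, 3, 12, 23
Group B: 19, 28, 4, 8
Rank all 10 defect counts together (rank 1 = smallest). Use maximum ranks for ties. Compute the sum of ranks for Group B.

25

Sorted (ascending): 0, 3, 4, 8, 12, 14, 19, 19, 23, 28
The 2 values of 19 occupy positions 7–8 → each gets rank 8.
Group B values → pooled ranks: 19→8, 28→10, 4→3, 8→4
Rank sum = 8 + 10 + 3 + 4 = 25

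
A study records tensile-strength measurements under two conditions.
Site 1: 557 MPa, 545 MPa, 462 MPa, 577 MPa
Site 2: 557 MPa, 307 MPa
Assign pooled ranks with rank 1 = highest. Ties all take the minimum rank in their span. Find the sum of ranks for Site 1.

12

Sorted (descending): 577, 557, 557, 545, 462, 307
The 2 values of 557 occupy positions 2–3 → each gets rank 2.
Site 1 values → pooled ranks: 557→2, 545→4, 462→5, 577→1
Rank sum = 2 + 4 + 5 + 1 = 12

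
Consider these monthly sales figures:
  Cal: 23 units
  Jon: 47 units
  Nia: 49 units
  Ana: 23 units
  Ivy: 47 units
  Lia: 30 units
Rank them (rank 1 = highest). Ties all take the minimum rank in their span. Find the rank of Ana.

5

Sorted (descending): 49, 47, 47, 30, 23, 23
The 2 values of 47 occupy positions 2–3 → each gets rank 2.
The 2 values of 23 occupy positions 5–6 → each gets rank 5.
Ana has value 23 units → rank 5.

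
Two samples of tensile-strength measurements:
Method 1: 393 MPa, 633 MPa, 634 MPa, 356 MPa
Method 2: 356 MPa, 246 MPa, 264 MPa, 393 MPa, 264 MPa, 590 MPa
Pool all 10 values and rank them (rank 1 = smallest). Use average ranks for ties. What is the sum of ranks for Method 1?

30

Sorted (ascending): 246, 264, 264, 356, 356, 393, 393, 590, 633, 634
The 2 values of 264 occupy positions 2–3 → average rank (2+3)/2 = 2.5.
The 2 values of 356 occupy positions 4–5 → average rank (4+5)/2 = 4.5.
The 2 values of 393 occupy positions 6–7 → average rank (6+7)/2 = 6.5.
Method 1 values → pooled ranks: 393→6.5, 633→9, 634→10, 356→4.5
Rank sum = 6.5 + 9 + 10 + 4.5 = 30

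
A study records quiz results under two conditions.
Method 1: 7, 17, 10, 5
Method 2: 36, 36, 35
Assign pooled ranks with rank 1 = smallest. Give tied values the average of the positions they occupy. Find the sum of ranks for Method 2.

Sorted (ascending): 5, 7, 10, 17, 35, 36, 36
The 2 values of 36 occupy positions 6–7 → average rank (6+7)/2 = 6.5.
Method 2 values → pooled ranks: 36→6.5, 36→6.5, 35→5
Rank sum = 6.5 + 6.5 + 5 = 18

18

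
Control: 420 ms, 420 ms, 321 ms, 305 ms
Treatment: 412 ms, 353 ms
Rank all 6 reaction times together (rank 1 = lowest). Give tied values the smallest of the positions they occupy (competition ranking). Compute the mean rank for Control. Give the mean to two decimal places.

3.25

Sorted (ascending): 305, 321, 353, 412, 420, 420
The 2 values of 420 occupy positions 5–6 → each gets rank 5.
Control values → pooled ranks: 420→5, 420→5, 321→2, 305→1
Mean rank = (5 + 5 + 2 + 1) / 4 = 3.25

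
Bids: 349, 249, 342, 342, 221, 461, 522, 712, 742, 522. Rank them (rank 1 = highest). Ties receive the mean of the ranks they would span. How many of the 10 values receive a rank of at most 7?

6

Sorted (descending): 742, 712, 522, 522, 461, 349, 342, 342, 249, 221
The 2 values of 522 occupy positions 3–4 → average rank (3+4)/2 = 3.5.
The 2 values of 342 occupy positions 7–8 → average rank (7+8)/2 = 7.5.
Ranks ≤ 7: {1, 2, 3.5, 3.5, 5, 6} → 6 values.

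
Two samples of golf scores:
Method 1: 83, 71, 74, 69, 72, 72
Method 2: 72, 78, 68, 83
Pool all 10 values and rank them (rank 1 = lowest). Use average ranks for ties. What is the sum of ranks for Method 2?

23.5

Sorted (ascending): 68, 69, 71, 72, 72, 72, 74, 78, 83, 83
The 3 values of 72 occupy positions 4–6 → average rank 5.
The 2 values of 83 occupy positions 9–10 → average rank (9+10)/2 = 9.5.
Method 2 values → pooled ranks: 72→5, 78→8, 68→1, 83→9.5
Rank sum = 5 + 8 + 1 + 9.5 = 23.5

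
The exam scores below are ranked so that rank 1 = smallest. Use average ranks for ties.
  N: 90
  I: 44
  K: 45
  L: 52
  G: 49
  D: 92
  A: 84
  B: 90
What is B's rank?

6.5

Sorted (ascending): 44, 45, 49, 52, 84, 90, 90, 92
The 2 values of 90 occupy positions 6–7 → average rank (6+7)/2 = 6.5.
B has value 90 → rank 6.5.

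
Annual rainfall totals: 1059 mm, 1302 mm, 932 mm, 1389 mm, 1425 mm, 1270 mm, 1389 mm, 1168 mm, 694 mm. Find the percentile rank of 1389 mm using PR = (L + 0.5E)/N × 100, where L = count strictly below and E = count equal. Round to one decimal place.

77.8

N = 9.
Strictly below 1389: 6. Equal to 1389: 2.
PR = (6 + 0.5·2)/9 × 100 = 77.8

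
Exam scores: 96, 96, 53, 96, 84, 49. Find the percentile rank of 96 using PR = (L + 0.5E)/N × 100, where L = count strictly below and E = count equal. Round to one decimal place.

N = 6.
Strictly below 96: 3. Equal to 96: 3.
PR = (3 + 0.5·3)/6 × 100 = 75.0

75.0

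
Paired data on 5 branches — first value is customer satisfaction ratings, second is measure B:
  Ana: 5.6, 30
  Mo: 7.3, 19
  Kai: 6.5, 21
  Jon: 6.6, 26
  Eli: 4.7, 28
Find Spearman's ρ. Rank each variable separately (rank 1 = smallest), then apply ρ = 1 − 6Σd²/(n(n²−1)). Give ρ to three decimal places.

Ranks of variable 1: 2, 5, 3, 4, 1
Ranks of variable 2: 5, 1, 2, 3, 4
d = r₁ − r₂: -3, 4, 1, 1, -3
d²: 9, 16, 1, 1, 9; Σd² = 36
ρ = 1 − 6·36/(5·24) = 1 − 216/120 = -0.800

-0.800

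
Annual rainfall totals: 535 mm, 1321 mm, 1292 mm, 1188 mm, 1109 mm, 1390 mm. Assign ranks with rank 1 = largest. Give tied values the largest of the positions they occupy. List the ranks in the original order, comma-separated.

Sorted (descending): 1390, 1321, 1292, 1188, 1109, 535
No ties — each value takes its position as its rank.

6, 2, 3, 4, 5, 1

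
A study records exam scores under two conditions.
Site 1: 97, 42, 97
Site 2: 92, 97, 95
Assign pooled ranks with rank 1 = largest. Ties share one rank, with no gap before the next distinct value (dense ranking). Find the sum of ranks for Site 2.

Sorted (descending): 97, 97, 97, 95, 92, 42
The 3 values of 97 share dense rank 1.
Remaining distinct values take the next consecutive integers.
Site 2 values → pooled ranks: 92→3, 97→1, 95→2
Rank sum = 3 + 1 + 2 = 6

6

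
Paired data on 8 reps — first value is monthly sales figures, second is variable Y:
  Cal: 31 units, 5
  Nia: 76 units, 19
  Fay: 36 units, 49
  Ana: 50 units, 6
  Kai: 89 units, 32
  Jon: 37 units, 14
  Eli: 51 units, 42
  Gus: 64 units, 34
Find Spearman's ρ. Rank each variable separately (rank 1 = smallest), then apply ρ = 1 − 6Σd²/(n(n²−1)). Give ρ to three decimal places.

0.262

Ranks of variable 1: 1, 7, 2, 4, 8, 3, 5, 6
Ranks of variable 2: 1, 4, 8, 2, 5, 3, 7, 6
d = r₁ − r₂: 0, 3, -6, 2, 3, 0, -2, 0
d²: 0, 9, 36, 4, 9, 0, 4, 0; Σd² = 62
ρ = 1 − 6·62/(8·63) = 1 − 372/504 = 0.262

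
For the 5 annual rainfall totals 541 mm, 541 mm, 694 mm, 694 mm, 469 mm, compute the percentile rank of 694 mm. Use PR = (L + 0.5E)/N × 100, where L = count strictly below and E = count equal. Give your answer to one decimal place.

80.0

N = 5.
Strictly below 694: 3. Equal to 694: 2.
PR = (3 + 0.5·2)/5 × 100 = 80.0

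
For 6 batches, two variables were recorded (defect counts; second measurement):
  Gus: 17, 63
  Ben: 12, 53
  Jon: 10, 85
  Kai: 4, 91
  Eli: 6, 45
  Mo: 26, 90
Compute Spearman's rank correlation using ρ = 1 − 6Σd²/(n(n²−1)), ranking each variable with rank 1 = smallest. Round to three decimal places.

-0.029

Ranks of variable 1: 5, 4, 3, 1, 2, 6
Ranks of variable 2: 3, 2, 4, 6, 1, 5
d = r₁ − r₂: 2, 2, -1, -5, 1, 1
d²: 4, 4, 1, 25, 1, 1; Σd² = 36
ρ = 1 − 6·36/(6·35) = 1 − 216/210 = -0.029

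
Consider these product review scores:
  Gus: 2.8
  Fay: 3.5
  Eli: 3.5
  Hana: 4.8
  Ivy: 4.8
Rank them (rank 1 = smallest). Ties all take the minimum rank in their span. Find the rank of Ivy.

Sorted (ascending): 2.8, 3.5, 3.5, 4.8, 4.8
The 2 values of 3.5 occupy positions 2–3 → each gets rank 2.
The 2 values of 4.8 occupy positions 4–5 → each gets rank 4.
Ivy has value 4.8 → rank 4.

4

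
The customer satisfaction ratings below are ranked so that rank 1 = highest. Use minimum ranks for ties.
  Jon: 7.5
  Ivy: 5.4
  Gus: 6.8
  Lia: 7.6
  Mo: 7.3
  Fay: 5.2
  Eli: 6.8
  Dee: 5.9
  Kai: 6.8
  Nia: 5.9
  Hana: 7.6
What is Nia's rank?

8

Sorted (descending): 7.6, 7.6, 7.5, 7.3, 6.8, 6.8, 6.8, 5.9, 5.9, 5.4, 5.2
The 2 values of 7.6 occupy positions 1–2 → each gets rank 1.
The 3 values of 6.8 occupy positions 5–7 → each gets rank 5.
The 2 values of 5.9 occupy positions 8–9 → each gets rank 8.
Nia has value 5.9 → rank 8.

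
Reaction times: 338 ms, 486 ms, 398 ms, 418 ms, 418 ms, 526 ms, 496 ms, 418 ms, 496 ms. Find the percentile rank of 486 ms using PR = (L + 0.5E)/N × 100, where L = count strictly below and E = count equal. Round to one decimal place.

N = 9.
Strictly below 486: 5. Equal to 486: 1.
PR = (5 + 0.5·1)/9 × 100 = 61.1

61.1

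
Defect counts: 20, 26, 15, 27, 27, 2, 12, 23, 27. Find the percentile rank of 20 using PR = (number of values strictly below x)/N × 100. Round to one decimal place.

N = 9.
Strictly below 20: 3. Equal to 20: 1.
PR = 3/9 × 100 = 33.3

33.3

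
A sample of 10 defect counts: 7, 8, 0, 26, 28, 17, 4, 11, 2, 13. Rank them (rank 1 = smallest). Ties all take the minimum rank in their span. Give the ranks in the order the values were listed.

Sorted (ascending): 0, 2, 4, 7, 8, 11, 13, 17, 26, 28
No ties — each value takes its position as its rank.

4, 5, 1, 9, 10, 8, 3, 6, 2, 7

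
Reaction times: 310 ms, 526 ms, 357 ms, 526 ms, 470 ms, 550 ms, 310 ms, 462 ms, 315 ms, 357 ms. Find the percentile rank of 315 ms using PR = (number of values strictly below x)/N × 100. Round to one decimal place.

N = 10.
Strictly below 315: 2. Equal to 315: 1.
PR = 2/10 × 100 = 20.0

20.0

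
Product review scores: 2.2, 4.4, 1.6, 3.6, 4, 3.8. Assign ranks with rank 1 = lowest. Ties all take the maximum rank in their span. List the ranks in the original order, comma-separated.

Sorted (ascending): 1.6, 2.2, 3.6, 3.8, 4, 4.4
No ties — each value takes its position as its rank.

2, 6, 1, 3, 5, 4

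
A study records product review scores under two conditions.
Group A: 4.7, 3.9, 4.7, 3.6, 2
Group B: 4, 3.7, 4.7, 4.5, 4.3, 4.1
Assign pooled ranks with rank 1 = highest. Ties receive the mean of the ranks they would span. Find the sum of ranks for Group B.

33

Sorted (descending): 4.7, 4.7, 4.7, 4.5, 4.3, 4.1, 4, 3.9, 3.7, 3.6, 2
The 3 values of 4.7 occupy positions 1–3 → average rank 2.
Group B values → pooled ranks: 4→7, 3.7→9, 4.7→2, 4.5→4, 4.3→5, 4.1→6
Rank sum = 7 + 9 + 2 + 4 + 5 + 6 = 33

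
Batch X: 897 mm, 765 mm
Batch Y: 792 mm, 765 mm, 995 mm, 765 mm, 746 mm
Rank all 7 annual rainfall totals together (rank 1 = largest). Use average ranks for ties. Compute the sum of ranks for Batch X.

7

Sorted (descending): 995, 897, 792, 765, 765, 765, 746
The 3 values of 765 occupy positions 4–6 → average rank 5.
Batch X values → pooled ranks: 897→2, 765→5
Rank sum = 2 + 5 = 7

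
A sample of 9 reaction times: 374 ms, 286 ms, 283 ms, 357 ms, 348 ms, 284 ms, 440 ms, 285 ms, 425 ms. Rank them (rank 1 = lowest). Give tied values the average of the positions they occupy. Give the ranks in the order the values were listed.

Sorted (ascending): 283, 284, 285, 286, 348, 357, 374, 425, 440
No ties — each value takes its position as its rank.

7, 4, 1, 6, 5, 2, 9, 3, 8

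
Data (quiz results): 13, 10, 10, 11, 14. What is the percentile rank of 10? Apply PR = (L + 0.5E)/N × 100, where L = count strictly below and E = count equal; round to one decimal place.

N = 5.
Strictly below 10: 0. Equal to 10: 2.
PR = (0 + 0.5·2)/5 × 100 = 20.0

20.0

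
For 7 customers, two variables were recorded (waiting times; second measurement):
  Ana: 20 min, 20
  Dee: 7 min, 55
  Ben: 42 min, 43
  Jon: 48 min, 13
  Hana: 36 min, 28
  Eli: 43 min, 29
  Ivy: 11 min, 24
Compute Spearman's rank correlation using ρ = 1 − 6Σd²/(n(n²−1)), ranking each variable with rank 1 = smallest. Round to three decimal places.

-0.357

Ranks of variable 1: 3, 1, 5, 7, 4, 6, 2
Ranks of variable 2: 2, 7, 6, 1, 4, 5, 3
d = r₁ − r₂: 1, -6, -1, 6, 0, 1, -1
d²: 1, 36, 1, 36, 0, 1, 1; Σd² = 76
ρ = 1 − 6·76/(7·48) = 1 − 456/336 = -0.357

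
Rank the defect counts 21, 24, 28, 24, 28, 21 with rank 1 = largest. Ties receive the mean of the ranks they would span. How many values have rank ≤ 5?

Sorted (descending): 28, 28, 24, 24, 21, 21
The 2 values of 28 occupy positions 1–2 → average rank (1+2)/2 = 1.5.
The 2 values of 24 occupy positions 3–4 → average rank (3+4)/2 = 3.5.
The 2 values of 21 occupy positions 5–6 → average rank (5+6)/2 = 5.5.
Ranks ≤ 5: {1.5, 1.5, 3.5, 3.5} → 4 values.

4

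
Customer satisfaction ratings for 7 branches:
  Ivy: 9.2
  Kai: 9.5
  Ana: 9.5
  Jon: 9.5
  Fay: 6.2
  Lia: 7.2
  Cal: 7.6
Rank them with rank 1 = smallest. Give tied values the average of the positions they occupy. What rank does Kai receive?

Sorted (ascending): 6.2, 7.2, 7.6, 9.2, 9.5, 9.5, 9.5
The 3 values of 9.5 occupy positions 5–7 → average rank 6.
Kai has value 9.5 → rank 6.

6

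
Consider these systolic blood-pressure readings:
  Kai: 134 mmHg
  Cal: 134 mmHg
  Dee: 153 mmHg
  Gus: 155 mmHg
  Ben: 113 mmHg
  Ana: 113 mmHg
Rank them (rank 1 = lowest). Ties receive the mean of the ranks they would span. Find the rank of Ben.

1.5

Sorted (ascending): 113, 113, 134, 134, 153, 155
The 2 values of 113 occupy positions 1–2 → average rank (1+2)/2 = 1.5.
The 2 values of 134 occupy positions 3–4 → average rank (3+4)/2 = 3.5.
Ben has value 113 mmHg → rank 1.5.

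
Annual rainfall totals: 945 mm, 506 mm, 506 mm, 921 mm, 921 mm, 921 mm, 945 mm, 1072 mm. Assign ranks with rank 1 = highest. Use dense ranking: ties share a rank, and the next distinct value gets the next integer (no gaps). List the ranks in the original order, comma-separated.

2, 4, 4, 3, 3, 3, 2, 1

Sorted (descending): 1072, 945, 945, 921, 921, 921, 506, 506
The 2 values of 945 share dense rank 2.
The 3 values of 921 share dense rank 3.
The 2 values of 506 share dense rank 4.
Remaining distinct values take the next consecutive integers.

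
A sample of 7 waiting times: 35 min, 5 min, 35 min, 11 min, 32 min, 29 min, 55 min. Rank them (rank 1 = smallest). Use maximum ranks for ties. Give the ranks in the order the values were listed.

6, 1, 6, 2, 4, 3, 7

Sorted (ascending): 5, 11, 29, 32, 35, 35, 55
The 2 values of 35 occupy positions 5–6 → each gets rank 6.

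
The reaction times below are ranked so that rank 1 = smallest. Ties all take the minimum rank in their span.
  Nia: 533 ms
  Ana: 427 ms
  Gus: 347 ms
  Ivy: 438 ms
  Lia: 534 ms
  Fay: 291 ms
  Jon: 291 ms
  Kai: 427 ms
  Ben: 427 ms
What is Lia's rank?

9

Sorted (ascending): 291, 291, 347, 427, 427, 427, 438, 533, 534
The 2 values of 291 occupy positions 1–2 → each gets rank 1.
The 3 values of 427 occupy positions 4–6 → each gets rank 4.
Lia has value 534 ms → rank 9.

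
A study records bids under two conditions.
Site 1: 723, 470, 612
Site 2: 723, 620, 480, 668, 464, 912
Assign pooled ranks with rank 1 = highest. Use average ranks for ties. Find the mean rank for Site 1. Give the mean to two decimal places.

5.50

Sorted (descending): 912, 723, 723, 668, 620, 612, 480, 470, 464
The 2 values of 723 occupy positions 2–3 → average rank (2+3)/2 = 2.5.
Site 1 values → pooled ranks: 723→2.5, 470→8, 612→6
Mean rank = (2.5 + 8 + 6) / 3 = 5.50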